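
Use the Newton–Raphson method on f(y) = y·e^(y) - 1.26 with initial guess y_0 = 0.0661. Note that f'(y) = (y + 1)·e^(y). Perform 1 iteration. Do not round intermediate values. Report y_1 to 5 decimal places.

1.11038

y_0 = 0.066100: f = -1.189383, f' = 1.138950 → y_1 = 0.066100 - (-1.189383)/(1.138950) = 1.110380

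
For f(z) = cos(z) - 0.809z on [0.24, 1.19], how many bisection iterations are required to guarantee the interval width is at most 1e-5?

17

Initial width b − a = 1.19 − 0.24 = 0.950000.
After n steps the width is (b−a)/2^n; need (b−a)/2^n ≤ 1e-5.
So n ≥ log₂(0.950000/1e-5) = log₂(95000.0000) ≈ 16.5356.
Hence n = 17.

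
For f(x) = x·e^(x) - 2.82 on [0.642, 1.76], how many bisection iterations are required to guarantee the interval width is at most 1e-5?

Initial width b − a = 1.76 − 0.642 = 1.118000.
After n steps the width is (b−a)/2^n; need (b−a)/2^n ≤ 1e-5.
So n ≥ log₂(1.118000/1e-5) = log₂(111800.0000) ≈ 16.7706.
Hence n = 17.

17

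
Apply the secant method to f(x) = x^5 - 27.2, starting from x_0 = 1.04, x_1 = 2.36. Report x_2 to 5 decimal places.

Secant update: x_(k+1) = x_k − f(x_k)·(x_k − x_(k-1))/(f(x_k) − f(x_(k-1))).
f(x_0) = -25.983347, f(x_1) = 46.008248
x_2 = 2.360000 - (46.008248)·(2.360000 - 1.040000)/(46.008248 - (-25.983347)) = 1.516417; f(x_2) = -19.181499

1.51642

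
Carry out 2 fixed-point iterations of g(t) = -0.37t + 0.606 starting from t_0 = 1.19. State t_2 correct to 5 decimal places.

t_1 = g(1.190000) = 0.165700
t_2 = g(0.165700) = 0.544691

0.54469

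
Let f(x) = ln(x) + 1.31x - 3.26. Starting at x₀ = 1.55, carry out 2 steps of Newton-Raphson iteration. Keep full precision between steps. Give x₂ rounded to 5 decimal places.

Newton update: x ← x − f(x)/f'(x).
f'(x) = 1/x + 1.31
x_0 = 1.550000: f = -0.791245, f' = 1.955161 → x_1 = 1.550000 - (-0.791245)/(1.955161) = 1.954696
x_1 = 1.954696: f = -0.029114, f' = 1.821589 → x_2 = 1.954696 - (-0.029114)/(1.821589) = 1.970679

1.97068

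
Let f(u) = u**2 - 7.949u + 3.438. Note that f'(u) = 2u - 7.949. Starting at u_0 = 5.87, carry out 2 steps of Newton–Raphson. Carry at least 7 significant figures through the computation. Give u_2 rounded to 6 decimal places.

Newton update: u ← u − f(u)/f'(u).
u_0 = 5.870000: f = -8.765730, f' = 3.791000 → u_1 = 5.870000 - (-8.765730)/(3.791000) = 8.182247
u_1 = 8.182247: f = 5.346488, f' = 8.415495 → u_2 = 8.182247 - (5.346488)/(8.415495) = 7.546933

7.546933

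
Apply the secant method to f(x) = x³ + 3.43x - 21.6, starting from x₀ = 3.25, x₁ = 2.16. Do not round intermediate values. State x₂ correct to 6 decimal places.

Secant update: x_(k+1) = x_k − f(x_k)·(x_k − x_(k-1))/(f(x_k) − f(x_(k-1))).
f(x_0) = 23.875625, f(x_1) = -4.113504
x_2 = 2.160000 - (-4.113504)·(2.160000 - 3.250000)/(-4.113504 - (23.875625)) = 2.320195; f(x_2) = -1.151414

2.320195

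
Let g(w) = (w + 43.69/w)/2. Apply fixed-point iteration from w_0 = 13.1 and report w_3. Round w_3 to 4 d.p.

w_1 = g(13.100000) = 8.217557
w_2 = g(8.217557) = 6.767111
w_3 = g(6.767111) = 6.611669

6.6117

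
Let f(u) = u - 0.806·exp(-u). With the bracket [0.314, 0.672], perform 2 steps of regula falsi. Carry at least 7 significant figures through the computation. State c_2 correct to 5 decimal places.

f(0.314000) = -0.274798, f(0.672000) = 0.260387
step 1: c = 0.497820, f(c) = 0.007890 > 0 → new bracket [0.314000, 0.497820]
step 2: c = 0.492690, f(c) = 0.000239 > 0 → new bracket [0.314000, 0.492690]

0.49269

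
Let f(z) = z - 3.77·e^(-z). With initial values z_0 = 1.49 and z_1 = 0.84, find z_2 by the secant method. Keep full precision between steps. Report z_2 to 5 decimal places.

1.19850

f(z_0) = 0.640345, f(z_1) = -0.787549
z_2 = 0.840000 - (-0.787549)·(0.840000 - 1.490000)/(-0.787549 - (0.640345)) = 1.198505; f(z_2) = 0.061303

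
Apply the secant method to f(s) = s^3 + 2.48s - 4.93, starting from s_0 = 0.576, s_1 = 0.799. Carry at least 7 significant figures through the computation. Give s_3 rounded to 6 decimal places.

f(s_0) = -3.310417, f(s_1) = -2.438398
s_2 = 0.799000 - (-2.438398)·(0.799000 - 0.576000)/(-2.438398 - (-3.310417)) = 1.422567; f(s_2) = 1.476812
s_3 = 1.422567 - (1.476812)·(1.422567 - 0.799000)/(1.476812 - (-2.438398)) = 1.187358; f(s_3) = -0.311389

1.187358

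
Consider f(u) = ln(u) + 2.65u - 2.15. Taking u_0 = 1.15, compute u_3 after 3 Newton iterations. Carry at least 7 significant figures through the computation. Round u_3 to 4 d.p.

0.8657

f'(u) = 1/u + 2.65
u_0 = 1.150000: f = 1.037262, f' = 3.519565 → u_1 = 1.150000 - (1.037262)/(3.519565) = 0.855287
u_1 = 0.855287: f = -0.039808, f' = 3.819198 → u_2 = 0.855287 - (-0.039808)/(3.819198) = 0.865710
u_2 = 0.865710: f = -0.000074, f' = 3.805121 → u_3 = 0.865710 - (-0.000074)/(3.805121) = 0.865729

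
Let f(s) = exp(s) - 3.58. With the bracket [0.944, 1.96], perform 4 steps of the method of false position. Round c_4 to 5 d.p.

1.27237

False-position update: c = (a·f(b) − b·f(a))/(f(b) − f(a)); replace the endpoint whose sign matches f(c).
f(0.944000) = -1.009758, f(1.960000) = 3.519327
step 1: c = 1.170517, f(c) = -0.356342 < 0 → new bracket [1.170517, 1.960000]
step 2: c = 1.243105, f(c) = -0.113642 < 0 → new bracket [1.243105, 1.960000]
step 3: c = 1.265530, f(c) = -0.035031 < 0 → new bracket [1.265530, 1.960000]
step 4: c = 1.272374, f(c) = -0.010684 < 0 → new bracket [1.272374, 1.960000]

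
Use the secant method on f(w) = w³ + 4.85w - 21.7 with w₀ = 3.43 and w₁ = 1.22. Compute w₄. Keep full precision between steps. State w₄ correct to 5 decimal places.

f(w_0) = 35.289107, f(w_1) = -13.967152
w_2 = 1.220000 - (-13.967152)·(1.220000 - 3.430000)/(-13.967152 - (35.289107)) = 1.846670; f(w_2) = -6.446159
w_3 = 1.846670 - (-6.446159)·(1.846670 - 1.220000)/(-6.446159 - (-13.967152)) = 2.383781; f(w_3) = 3.406970
w_4 = 2.383781 - (3.406970)·(2.383781 - 1.846670)/(3.406970 - (-6.446159)) = 2.198061; f(w_4) = -0.419528

2.19806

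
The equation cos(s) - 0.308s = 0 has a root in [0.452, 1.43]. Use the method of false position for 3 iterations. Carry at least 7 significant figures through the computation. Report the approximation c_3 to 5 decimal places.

f(0.452000) = 0.760359, f(1.430000) = -0.300108
step 1: c = 1.153230, f(c) = 0.050343 > 0 → new bracket [1.153230, 1.430000]
step 2: c = 1.192988, f(c) = 0.001444 > 0 → new bracket [1.192988, 1.430000]
step 3: c = 1.194123, f(c) = 0.000039 > 0 → new bracket [1.194123, 1.430000]

1.19412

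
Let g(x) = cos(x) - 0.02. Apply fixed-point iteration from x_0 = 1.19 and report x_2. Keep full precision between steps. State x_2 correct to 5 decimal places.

x_1 = g(1.190000) = 0.351660
x_2 = g(0.351660) = 0.918802

0.91880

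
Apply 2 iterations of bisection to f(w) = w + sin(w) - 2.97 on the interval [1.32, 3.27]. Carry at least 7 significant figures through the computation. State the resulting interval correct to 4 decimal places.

[1.8075, 2.2950]

f(1.320000) = -0.681285, f(3.270000) = 0.171945 (opposite signs)
step 1: m = 2.295000, f(m) = 0.074027 > 0 → root in [1.320000, 2.295000]
step 2: m = 1.807500, f(m) = -0.190384 < 0 → root in [1.807500, 2.295000]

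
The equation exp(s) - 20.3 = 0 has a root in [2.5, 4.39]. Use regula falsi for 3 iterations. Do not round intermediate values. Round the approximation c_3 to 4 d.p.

f(2.500000) = -8.117506, f(4.390000) = 60.340419
step 1: c = 2.724110, f(c) = -5.057163 < 0 → new bracket [2.724110, 4.390000]
step 2: c = 2.852932, f(c) = -2.961453 < 0 → new bracket [2.852932, 4.390000]
step 3: c = 2.924841, f(c) = -1.668739 < 0 → new bracket [2.924841, 4.390000]

2.9248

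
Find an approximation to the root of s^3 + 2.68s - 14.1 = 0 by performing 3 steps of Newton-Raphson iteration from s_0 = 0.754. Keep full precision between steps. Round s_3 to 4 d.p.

2.1127

f'(s) = 3s^2 + 2.68
s_0 = 0.754000: f = -11.650619, f' = 4.385548 → s_1 = 0.754000 - (-11.650619)/(4.385548) = 3.410594
s_1 = 3.410594: f = 34.712924, f' = 37.576447 → s_2 = 3.410594 - (34.712924)/(37.576447) = 2.486799
s_2 = 2.486799: f = 7.943405, f' = 21.232506 → s_3 = 2.486799 - (7.943405)/(21.232506) = 2.112684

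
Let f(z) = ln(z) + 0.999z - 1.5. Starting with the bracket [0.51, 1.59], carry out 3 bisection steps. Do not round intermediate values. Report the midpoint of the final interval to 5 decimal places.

f(0.510000) = -1.663855, f(1.590000) = 0.552144 (opposite signs)
step 1: m = 1.050000, f(m) = -0.402260 < 0 → root in [1.050000, 1.590000]
step 2: m = 1.320000, f(m) = 0.096312 > 0 → root in [1.050000, 1.320000]
step 3: m = 1.185000, f(m) = -0.146442 < 0 → root in [1.185000, 1.320000]
Midpoint of [1.185000, 1.320000] = 1.252500

1.25250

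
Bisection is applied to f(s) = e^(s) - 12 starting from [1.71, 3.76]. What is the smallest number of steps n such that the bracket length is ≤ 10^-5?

Initial width b − a = 3.76 − 1.71 = 2.050000.
After n steps the width is (b−a)/2^n; need (b−a)/2^n ≤ 10^-5.
So n ≥ log₂(2.050000/10^-5) = log₂(205000.0000) ≈ 17.6453.
Hence n = 18.

18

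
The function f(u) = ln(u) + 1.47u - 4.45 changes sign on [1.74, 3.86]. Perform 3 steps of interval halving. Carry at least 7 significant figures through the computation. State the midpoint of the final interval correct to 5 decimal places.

2.40250

f(1.740000) = -1.338315, f(3.860000) = 2.574867 (opposite signs)
step 1: m = 2.800000, f(m) = 0.695619 > 0 → root in [1.740000, 2.800000]
step 2: m = 2.270000, f(m) = -0.293320 < 0 → root in [2.270000, 2.800000]
step 3: m = 2.535000, f(m) = 0.206644 > 0 → root in [2.270000, 2.535000]
Midpoint of [2.270000, 2.535000] = 2.402500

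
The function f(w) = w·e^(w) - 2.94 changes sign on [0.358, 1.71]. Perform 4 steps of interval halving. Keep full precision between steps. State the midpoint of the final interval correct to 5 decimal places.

1.07625

f(0.358000) = -2.427893, f(1.710000) = 6.514524 (opposite signs)
step 1: m = 1.034000, f(m) = -0.032090 < 0 → root in [1.034000, 1.710000]
step 2: m = 1.372000, f(m) = 2.470111 > 0 → root in [1.034000, 1.372000]
step 3: m = 1.203000, f(m) = 1.066101 > 0 → root in [1.034000, 1.203000]
step 4: m = 1.118500, f(m) = 0.482901 > 0 → root in [1.034000, 1.118500]
Midpoint of [1.034000, 1.118500] = 1.076250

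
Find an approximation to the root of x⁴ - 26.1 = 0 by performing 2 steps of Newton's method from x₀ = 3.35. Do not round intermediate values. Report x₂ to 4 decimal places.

2.3512

Newton update: x ← x − f(x)/f'(x).
f'(x) = 4x³
x_0 = 3.350000: f = 99.844506, f' = 150.381500 → x_1 = 3.350000 - (99.844506)/(150.381500) = 2.686059
x_1 = 2.686059: f = 25.954937, f' = 77.518691 → x_2 = 2.686059 - (25.954937)/(77.518691) = 2.351237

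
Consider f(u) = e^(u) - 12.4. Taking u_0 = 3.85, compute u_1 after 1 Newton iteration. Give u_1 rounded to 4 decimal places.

3.1139

f'(u) = e^(u)
u_0 = 3.850000: f = 34.593063, f' = 46.993063 → u_1 = 3.850000 - (34.593063)/(46.993063) = 3.113869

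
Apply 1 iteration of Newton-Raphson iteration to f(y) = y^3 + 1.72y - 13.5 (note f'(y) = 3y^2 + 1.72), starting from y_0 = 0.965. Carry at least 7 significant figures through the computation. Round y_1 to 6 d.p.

Newton update: y ← y − f(y)/f'(y).
y_0 = 0.965000: f = -10.941568, f' = 4.513675 → y_1 = 0.965000 - (-10.941568)/(4.513675) = 3.389093

3.389093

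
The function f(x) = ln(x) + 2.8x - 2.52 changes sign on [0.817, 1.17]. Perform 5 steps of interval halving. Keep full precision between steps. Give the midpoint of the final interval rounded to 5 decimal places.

0.92180

f(0.817000) = -0.434516, f(1.170000) = 0.913004 (opposite signs)
step 1: m = 0.993500, f(m) = 0.255279 > 0 → root in [0.817000, 0.993500]
step 2: m = 0.905250, f(m) = -0.084844 < 0 → root in [0.905250, 0.993500]
step 3: m = 0.949375, f(m) = 0.086299 > 0 → root in [0.905250, 0.949375]
step 4: m = 0.927312, f(m) = 0.001010 > 0 → root in [0.905250, 0.927312]
step 5: m = 0.916281, f(m) = -0.041844 < 0 → root in [0.916281, 0.927312]
Midpoint of [0.916281, 0.927312] = 0.921797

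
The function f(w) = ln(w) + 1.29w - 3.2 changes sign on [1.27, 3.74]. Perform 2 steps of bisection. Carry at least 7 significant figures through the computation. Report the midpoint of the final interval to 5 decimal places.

2.19625

f(1.270000) = -1.322683, f(3.740000) = 2.943686 (opposite signs)
step 1: m = 2.505000, f(m) = 0.949739 > 0 → root in [1.270000, 2.505000]
step 2: m = 1.887500, f(m) = -0.129872 < 0 → root in [1.887500, 2.505000]
Midpoint of [1.887500, 2.505000] = 2.196250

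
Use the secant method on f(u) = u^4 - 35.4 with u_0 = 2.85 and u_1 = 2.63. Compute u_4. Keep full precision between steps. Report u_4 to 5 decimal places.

2.43932

Secant update: u_(k+1) = u_k − f(u_k)·(u_k − u_(k-1))/(f(u_k) − f(u_(k-1))).
f(u_0) = 30.575006, f(u_1) = 12.443506
u_2 = 2.630000 - (12.443506)·(2.630000 - 2.850000)/(12.443506 - (30.575006)) = 2.479016; f(u_2) = 2.367404
u_3 = 2.479016 - (2.367404)·(2.479016 - 2.630000)/(2.367404 - (12.443506)) = 2.443542; f(u_3) = 0.251595
u_4 = 2.443542 - (0.251595)·(2.443542 - 2.479016)/(0.251595 - (2.367404)) = 2.439323; f(u_4) = 0.006050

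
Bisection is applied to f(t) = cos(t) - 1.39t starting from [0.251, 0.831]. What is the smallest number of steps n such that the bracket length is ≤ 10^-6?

Initial width b − a = 0.831 − 0.251 = 0.580000.
After n steps the width is (b−a)/2^n; need (b−a)/2^n ≤ 10^-6.
So n ≥ log₂(0.580000/10^-6) = log₂(580000.0000) ≈ 19.1457.
Hence n = 20.

20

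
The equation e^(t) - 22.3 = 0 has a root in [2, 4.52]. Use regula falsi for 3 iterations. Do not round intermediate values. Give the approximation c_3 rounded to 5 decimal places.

f(2.000000) = -14.910944, f(4.520000) = 69.535598
step 1: c = 2.444963, f(c) = -10.769878 < 0 → new bracket [2.444963, 4.520000]
step 2: c = 2.723249, f(c) = -7.070277 < 0 → new bracket [2.723249, 4.520000]
step 3: c = 2.889079, f(c) = -4.323261 < 0 → new bracket [2.889079, 4.520000]

2.88908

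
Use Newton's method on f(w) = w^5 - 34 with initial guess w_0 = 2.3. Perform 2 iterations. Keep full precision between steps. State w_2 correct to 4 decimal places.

2.0276

f'(w) = 5w^4
w_0 = 2.300000: f = 30.363430, f' = 139.920500 → w_1 = 2.300000 - (30.363430)/(139.920500) = 2.082995
w_1 = 2.082995: f = 5.214012, f' = 94.128908 → w_2 = 2.082995 - (5.214012)/(94.128908) = 2.027603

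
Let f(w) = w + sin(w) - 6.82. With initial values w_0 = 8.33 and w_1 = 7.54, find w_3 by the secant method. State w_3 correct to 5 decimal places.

6.61970

f(w_0) = 2.398827, f(w_1) = 1.671111
w_2 = 7.540000 - (1.671111)·(7.540000 - 8.330000)/(1.671111 - (2.398827)) = 5.725859; f(w_2) = -1.623060
w_3 = 5.725859 - (-1.623060)·(5.725859 - 7.540000)/(-1.623060 - (1.671111)) = 6.619698; f(w_3) = 0.129896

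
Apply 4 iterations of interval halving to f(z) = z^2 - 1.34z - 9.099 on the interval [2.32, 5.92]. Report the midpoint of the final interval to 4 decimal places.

3.7825

f(2.320000) = -6.825400, f(5.920000) = 18.014600 (opposite signs)
step 1: m = 4.120000, f(m) = 2.354600 > 0 → root in [2.320000, 4.120000]
step 2: m = 3.220000, f(m) = -3.045400 < 0 → root in [3.220000, 4.120000]
step 3: m = 3.670000, f(m) = -0.547900 < 0 → root in [3.670000, 4.120000]
step 4: m = 3.895000, f(m) = 0.852725 > 0 → root in [3.670000, 3.895000]
Midpoint of [3.670000, 3.895000] = 3.782500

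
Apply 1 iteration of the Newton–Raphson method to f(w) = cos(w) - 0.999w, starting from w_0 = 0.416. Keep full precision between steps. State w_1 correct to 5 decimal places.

f'(w) = -sin(w) - 0.999
w_0 = 0.416000: f = 0.499129, f' = -1.403105 → w_1 = 0.416000 - (0.499129)/(-1.403105) = 0.771732

0.77173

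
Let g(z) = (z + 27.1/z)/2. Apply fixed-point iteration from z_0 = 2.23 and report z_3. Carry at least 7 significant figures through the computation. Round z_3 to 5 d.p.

z_1 = g(2.230000) = 7.191233
z_2 = g(7.191233) = 5.479855
z_3 = g(5.479855) = 5.212621

5.21262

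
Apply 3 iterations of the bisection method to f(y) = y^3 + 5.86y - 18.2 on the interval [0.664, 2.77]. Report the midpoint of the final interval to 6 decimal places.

f(0.664000) = -14.016205, f(2.770000) = 19.286133 (opposite signs)
step 1: m = 1.717000, f(m) = -3.076511 < 0 → root in [1.717000, 2.770000]
step 2: m = 2.243500, f(m) = 6.239101 > 0 → root in [1.717000, 2.243500]
step 3: m = 1.980250, f(m) = 1.169598 > 0 → root in [1.717000, 1.980250]
Midpoint of [1.717000, 1.980250] = 1.848625

1.848625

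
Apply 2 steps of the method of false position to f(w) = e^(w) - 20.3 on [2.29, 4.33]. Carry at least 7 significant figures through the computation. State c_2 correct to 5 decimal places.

2.79592

f(2.290000) = -10.425062, f(4.330000) = 55.644287
step 1: c = 2.611891, f(c) = -6.675209 < 0 → new bracket [2.611891, 4.330000]
step 2: c = 2.795922, f(c) = -3.922274 < 0 → new bracket [2.795922, 4.330000]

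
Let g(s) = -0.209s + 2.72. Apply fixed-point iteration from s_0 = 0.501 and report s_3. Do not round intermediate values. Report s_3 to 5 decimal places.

2.26576

s_1 = g(0.501000) = 2.615291
s_2 = g(2.615291) = 2.173404
s_3 = g(2.173404) = 2.265759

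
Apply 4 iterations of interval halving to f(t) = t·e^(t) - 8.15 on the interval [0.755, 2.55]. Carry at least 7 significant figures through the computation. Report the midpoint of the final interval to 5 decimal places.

f(0.755000) = -6.543653, f(2.550000) = 24.508115 (opposite signs)
step 1: m = 1.652500, f(m) = 0.476072 > 0 → root in [0.755000, 1.652500]
step 2: m = 1.203750, f(m) = -4.138394 < 0 → root in [1.203750, 1.652500]
step 3: m = 1.428125, f(m) = -2.193474 < 0 → root in [1.428125, 1.652500]
step 4: m = 1.540312, f(m) = -0.962828 < 0 → root in [1.540312, 1.652500]
Midpoint of [1.540312, 1.652500] = 1.596406

1.59641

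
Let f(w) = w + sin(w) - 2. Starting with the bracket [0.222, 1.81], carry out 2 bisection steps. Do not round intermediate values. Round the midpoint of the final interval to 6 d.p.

1.214500

f(0.222000) = -1.557819, f(1.810000) = 0.781527 (opposite signs)
step 1: m = 1.016000, f(m) = -0.133992 < 0 → root in [1.016000, 1.810000]
step 2: m = 1.413000, f(m) = 0.400576 > 0 → root in [1.016000, 1.413000]
Midpoint of [1.016000, 1.413000] = 1.214500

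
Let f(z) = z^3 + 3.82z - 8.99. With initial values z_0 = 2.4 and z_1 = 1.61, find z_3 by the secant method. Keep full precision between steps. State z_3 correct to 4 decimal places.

1.4910

f(z_0) = 14.002000, f(z_1) = 1.333481
z_2 = 1.610000 - (1.333481)·(1.610000 - 2.400000)/(1.333481 - (14.002000)) = 1.526845; f(z_2) = 0.402015
z_3 = 1.526845 - (0.402015)·(1.526845 - 1.610000)/(0.402015 - (1.333481)) = 1.490956; f(z_3) = 0.019772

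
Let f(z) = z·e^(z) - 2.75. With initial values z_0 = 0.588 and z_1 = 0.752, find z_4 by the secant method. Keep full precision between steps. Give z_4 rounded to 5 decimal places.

1.00438

f(z_0) = -1.691374, f(z_1) = -1.154829
z_2 = 0.752000 - (-1.154829)·(0.752000 - 0.588000)/(-1.154829 - (-1.691374)) = 1.104984; f(z_2) = 0.586141
z_3 = 1.104984 - (0.586141)·(1.104984 - 0.752000)/(0.586141 - (-1.154829)) = 0.986143; f(z_3) = -0.106274
z_4 = 0.986143 - (-0.106274)·(0.986143 - 1.104984)/(-0.106274 - (0.586141)) = 1.004383; f(z_4) = -0.007810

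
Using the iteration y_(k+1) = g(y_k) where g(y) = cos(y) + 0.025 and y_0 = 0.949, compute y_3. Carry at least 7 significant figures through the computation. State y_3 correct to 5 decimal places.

0.68792

y_1 = g(0.949000) = 0.607496
y_2 = g(0.607496) = 0.846080
y_3 = g(0.846080) = 0.687923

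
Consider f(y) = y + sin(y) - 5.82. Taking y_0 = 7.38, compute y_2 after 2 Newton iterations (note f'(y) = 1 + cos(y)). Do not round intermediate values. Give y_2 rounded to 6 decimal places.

6.065777

y_0 = 7.380000: f = 2.449758, f' = 1.456433 → y_1 = 7.380000 - (2.449758)/(1.456433) = 5.697974
y_1 = 5.697974: f = -0.674402, f' = 1.833595 → y_2 = 5.697974 - (-0.674402)/(1.833595) = 6.065777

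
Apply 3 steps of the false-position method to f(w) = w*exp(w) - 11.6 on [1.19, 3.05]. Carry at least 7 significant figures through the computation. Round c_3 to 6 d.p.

f(1.190000) = -7.688373, f(3.050000) = 52.801800
step 1: c = 1.426408, f(c) = -5.660840 < 0 → new bracket [1.426408, 3.050000]
step 2: c = 1.583618, f(c) = -3.883739 < 0 → new bracket [1.583618, 3.050000]
step 3: c = 1.684085, f(c) = -2.526957 < 0 → new bracket [1.684085, 3.050000]

1.684085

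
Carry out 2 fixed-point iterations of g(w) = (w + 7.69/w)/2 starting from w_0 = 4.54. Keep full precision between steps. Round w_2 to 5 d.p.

2.79205

w_1 = g(4.540000) = 3.116916
w_2 = g(3.116916) = 2.792049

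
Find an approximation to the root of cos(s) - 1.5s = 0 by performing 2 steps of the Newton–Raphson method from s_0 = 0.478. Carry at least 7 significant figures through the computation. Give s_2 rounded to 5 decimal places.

f'(s) = -sin(s) - 1.5
s_0 = 0.478000: f = 0.170917, f' = -1.960004 → s_1 = 0.478000 - (0.170917)/(-1.960004) = 0.565202
s_1 = 0.565202: f = -0.003323, f' = -2.035587 → s_2 = 0.565202 - (-0.003323)/(-2.035587) = 0.563570

0.56357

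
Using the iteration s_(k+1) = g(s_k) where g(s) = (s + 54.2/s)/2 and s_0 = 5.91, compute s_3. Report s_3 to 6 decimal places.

s_1 = g(5.910000) = 7.540448
s_2 = g(7.540448) = 7.364175
s_3 = g(7.364175) = 7.362065

7.362065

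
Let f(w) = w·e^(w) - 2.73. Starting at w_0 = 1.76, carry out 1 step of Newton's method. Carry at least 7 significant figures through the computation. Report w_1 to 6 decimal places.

1.292494

f'(w) = (w + 1)·e^(w)
w_0 = 1.760000: f = 7.499890, f' = 16.042327 → w_1 = 1.760000 - (7.499890)/(16.042327) = 1.292494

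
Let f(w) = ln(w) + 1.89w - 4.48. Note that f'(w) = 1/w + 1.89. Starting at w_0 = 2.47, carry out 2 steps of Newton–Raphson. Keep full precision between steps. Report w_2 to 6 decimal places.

2.002864

w_0 = 2.470000: f = 1.092518, f' = 2.294858 → w_1 = 2.470000 - (1.092518)/(2.294858) = 1.993928
w_1 = 1.993928: f = -0.021370, f' = 2.391523 → w_2 = 1.993928 - (-0.021370)/(2.391523) = 2.002864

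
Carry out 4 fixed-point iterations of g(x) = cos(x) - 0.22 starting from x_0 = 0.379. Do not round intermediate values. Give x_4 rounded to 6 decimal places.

x_1 = g(0.379000) = 0.709035
x_2 = g(0.709035) = 0.538990
x_3 = g(0.538990) = 0.638227
x_4 = g(0.638227) = 0.583153

0.583153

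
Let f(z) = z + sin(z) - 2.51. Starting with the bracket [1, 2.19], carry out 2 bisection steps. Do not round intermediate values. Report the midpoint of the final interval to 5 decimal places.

f(1.000000) = -0.668529, f(2.190000) = 0.494341 (opposite signs)
step 1: m = 1.595000, f(m) = 0.084707 > 0 → root in [1.000000, 1.595000]
step 2: m = 1.297500, f(m) = -0.249614 < 0 → root in [1.297500, 1.595000]
Midpoint of [1.297500, 1.595000] = 1.446250

1.44625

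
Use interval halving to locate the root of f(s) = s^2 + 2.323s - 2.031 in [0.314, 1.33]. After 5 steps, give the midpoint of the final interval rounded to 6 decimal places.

0.679125

f(0.314000) = -1.202982, f(1.330000) = 2.827490 (opposite signs)
step 1: m = 0.822000, f(m) = 0.554190 > 0 → root in [0.314000, 0.822000]
step 2: m = 0.568000, f(m) = -0.388912 < 0 → root in [0.568000, 0.822000]
step 3: m = 0.695000, f(m) = 0.066510 > 0 → root in [0.568000, 0.695000]
step 4: m = 0.631500, f(m) = -0.165233 < 0 → root in [0.631500, 0.695000]
step 5: m = 0.663250, f(m) = -0.050370 < 0 → root in [0.663250, 0.695000]
Midpoint of [0.663250, 0.695000] = 0.679125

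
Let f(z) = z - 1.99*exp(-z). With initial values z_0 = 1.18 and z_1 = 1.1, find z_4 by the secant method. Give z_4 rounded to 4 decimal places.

f(z_0) = 0.568515, f(z_1) = 0.437587
z_2 = 1.100000 - (0.437587)·(1.100000 - 1.180000)/(0.437587 - (0.568515)) = 0.832626; f(z_2) = -0.032836
z_3 = 0.832626 - (-0.032836)·(0.832626 - 1.100000)/(-0.032836 - (0.437587)) = 0.851289; f(z_3) = 0.001829
z_4 = 0.851289 - (0.001829)·(0.851289 - 0.832626)/(0.001829 - (-0.032836)) = 0.850304; f(z_4) = 0.000007

0.8503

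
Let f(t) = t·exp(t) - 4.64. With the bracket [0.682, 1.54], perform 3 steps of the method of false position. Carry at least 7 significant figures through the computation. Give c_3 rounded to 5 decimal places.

1.28084

f(0.682000) = -3.291120, f(1.540000) = 2.543469
step 1: c = 1.165973, f(c) = -0.898345 < 0 → new bracket [1.165973, 1.540000]
step 2: c = 1.263597, f(c) = -0.169235 < 0 → new bracket [1.263597, 1.540000]
step 3: c = 1.280841, f(c) = -0.029402 < 0 → new bracket [1.280841, 1.540000]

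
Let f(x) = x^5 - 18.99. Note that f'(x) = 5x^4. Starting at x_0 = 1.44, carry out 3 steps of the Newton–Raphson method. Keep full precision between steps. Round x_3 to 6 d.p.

Newton update: x ← x − f(x)/f'(x).
x_0 = 1.440000: f = -12.798264, f' = 21.499085 → x_1 = 1.440000 - (-12.798264)/(21.499085) = 2.035293
x_1 = 2.035293: f = 15.934897, f' = 85.798187 → x_2 = 2.035293 - (15.934897)/(85.798187) = 1.849568
x_2 = 1.849568: f = 2.654702, f' = 58.512855 → x_3 = 1.849568 - (2.654702)/(58.512855) = 1.804199

1.804199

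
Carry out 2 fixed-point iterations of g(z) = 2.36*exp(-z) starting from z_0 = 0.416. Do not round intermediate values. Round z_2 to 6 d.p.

z_1 = g(0.416000) = 1.556845
z_2 = g(1.556845) = 0.497488

0.497488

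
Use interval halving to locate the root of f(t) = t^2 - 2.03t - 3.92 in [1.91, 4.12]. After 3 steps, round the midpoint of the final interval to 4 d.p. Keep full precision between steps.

3.1531

f(1.910000) = -4.149200, f(4.120000) = 4.690800 (opposite signs)
step 1: m = 3.015000, f(m) = -0.950225 < 0 → root in [3.015000, 4.120000]
step 2: m = 3.567500, f(m) = 1.565031 > 0 → root in [3.015000, 3.567500]
step 3: m = 3.291250, f(m) = 0.231089 > 0 → root in [3.015000, 3.291250]
Midpoint of [3.015000, 3.291250] = 3.153125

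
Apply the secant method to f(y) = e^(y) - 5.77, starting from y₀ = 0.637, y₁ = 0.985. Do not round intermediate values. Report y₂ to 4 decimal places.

2.3523

f(y_0) = -3.879200, f(y_1) = -3.092188
y_2 = 0.985000 - (-3.092188)·(0.985000 - 0.637000)/(-3.092188 - (-3.879200)) = 2.352300; f(y_2) = 4.739715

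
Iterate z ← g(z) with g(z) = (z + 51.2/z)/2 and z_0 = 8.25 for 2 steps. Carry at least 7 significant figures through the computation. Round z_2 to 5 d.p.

7.15578

z_1 = g(8.250000) = 7.228030
z_2 = g(7.228030) = 7.155782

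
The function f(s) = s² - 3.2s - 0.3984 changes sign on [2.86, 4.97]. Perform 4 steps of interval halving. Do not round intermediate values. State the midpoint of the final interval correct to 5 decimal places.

3.32156

f(2.860000) = -1.370800, f(4.970000) = 8.398500 (opposite signs)
step 1: m = 3.915000, f(m) = 2.400825 > 0 → root in [2.860000, 3.915000]
step 2: m = 3.387500, f(m) = 0.236756 > 0 → root in [2.860000, 3.387500]
step 3: m = 3.123750, f(m) = -0.636586 < 0 → root in [3.123750, 3.387500]
step 4: m = 3.255625, f(m) = -0.217306 < 0 → root in [3.255625, 3.387500]
Midpoint of [3.255625, 3.387500] = 3.321563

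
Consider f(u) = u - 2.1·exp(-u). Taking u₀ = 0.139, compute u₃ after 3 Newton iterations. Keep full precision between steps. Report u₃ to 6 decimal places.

Newton update: u ← u − f(u)/f'(u).
f'(u) = 1 + 2.1·exp(-u)
u_0 = 0.139000: f = -1.688479, f' = 2.827479 → u_1 = 0.139000 - (-1.688479)/(2.827479) = 0.736168
u_1 = 0.736168: f = -0.269619, f' = 2.005786 → u_2 = 0.736168 - (-0.269619)/(2.005786) = 0.870588
u_2 = 0.870588: f = -0.008693, f' = 1.879281 → u_3 = 0.870588 - (-0.008693)/(1.879281) = 0.875214

0.875214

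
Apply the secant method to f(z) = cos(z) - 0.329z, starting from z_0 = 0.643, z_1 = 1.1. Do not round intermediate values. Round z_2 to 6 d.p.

f(z_0) = 0.588754, f(z_1) = 0.091696
z_2 = 1.100000 - (0.091696)·(1.100000 - 0.643000)/(0.091696 - (0.588754)) = 1.184306; f(z_2) = -0.012697

1.184306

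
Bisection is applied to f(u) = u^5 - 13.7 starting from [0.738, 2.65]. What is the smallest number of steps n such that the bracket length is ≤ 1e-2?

8

Initial width b − a = 2.65 − 0.738 = 1.912000.
After n steps the width is (b−a)/2^n; need (b−a)/2^n ≤ 1e-2.
So n ≥ log₂(1.912000/1e-2) = log₂(191.2000) ≈ 7.5789.
Hence n = 8.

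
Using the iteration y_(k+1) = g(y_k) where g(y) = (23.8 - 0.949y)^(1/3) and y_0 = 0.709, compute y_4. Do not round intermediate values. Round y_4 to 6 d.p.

2.766541

y_1 = g(0.709000) = 2.849098
y_2 = g(2.849098) = 2.763131
y_3 = g(2.763131) = 2.766688
y_4 = g(2.766688) = 2.766541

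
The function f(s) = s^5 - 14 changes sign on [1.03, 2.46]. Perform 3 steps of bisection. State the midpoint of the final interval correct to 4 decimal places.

f(1.030000) = -12.840726, f(2.460000) = 76.089782 (opposite signs)
step 1: m = 1.745000, f(m) = 2.179949 > 0 → root in [1.030000, 1.745000]
step 2: m = 1.387500, f(m) = -8.857611 < 0 → root in [1.387500, 1.745000]
step 3: m = 1.566250, f(m) = -4.574478 < 0 → root in [1.566250, 1.745000]
Midpoint of [1.566250, 1.745000] = 1.655625

1.6556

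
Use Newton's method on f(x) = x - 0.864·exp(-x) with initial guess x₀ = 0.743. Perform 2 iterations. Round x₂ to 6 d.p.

0.515807

f'(x) = 1 + 0.864·exp(-x)
x_0 = 0.743000: f = 0.332008, f' = 1.410992 → x_1 = 0.743000 - (0.332008)/(1.410992) = 0.507699
x_1 = 0.507699: f = -0.012325, f' = 1.520024 → x_2 = 0.507699 - (-0.012325)/(1.520024) = 0.515807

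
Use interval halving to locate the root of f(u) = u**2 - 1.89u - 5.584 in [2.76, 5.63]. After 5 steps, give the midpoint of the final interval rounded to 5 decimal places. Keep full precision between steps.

3.52234

f(2.760000) = -3.182800, f(5.630000) = 15.472200 (opposite signs)
step 1: m = 4.195000, f(m) = 4.085475 > 0 → root in [2.760000, 4.195000]
step 2: m = 3.477500, f(m) = -0.063469 < 0 → root in [3.477500, 4.195000]
step 3: m = 3.836250, f(m) = 1.882302 > 0 → root in [3.477500, 3.836250]
step 4: m = 3.656875, f(m) = 0.877241 > 0 → root in [3.477500, 3.656875]
step 5: m = 3.567188, f(m) = 0.398842 > 0 → root in [3.477500, 3.567188]
Midpoint of [3.477500, 3.567188] = 3.522344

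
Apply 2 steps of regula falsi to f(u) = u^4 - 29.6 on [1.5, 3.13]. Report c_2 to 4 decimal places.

f(1.500000) = -24.537500, f(3.130000) = 66.379250
step 1: c = 1.939920, f(c) = -15.437642 < 0 → new bracket [1.939920, 3.130000]
step 2: c = 2.164471, f(c) = -7.651394 < 0 → new bracket [2.164471, 3.130000]

2.1645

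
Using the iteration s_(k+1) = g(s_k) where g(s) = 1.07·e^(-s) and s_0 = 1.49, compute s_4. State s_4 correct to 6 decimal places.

0.674397

s_1 = g(1.490000) = 0.241149
s_2 = g(0.241149) = 0.840725
s_3 = g(0.840725) = 0.461595
s_4 = g(0.461595) = 0.674397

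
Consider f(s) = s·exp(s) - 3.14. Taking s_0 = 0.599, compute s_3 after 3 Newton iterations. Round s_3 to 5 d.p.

f'(s) = (s + 1)·exp(s)
s_0 = 0.599000: f = -2.049642, f' = 2.910656 → s_1 = 0.599000 - (-2.049642)/(2.910656) = 1.303186
s_1 = 1.303186: f = 1.657031, f' = 8.478035 → s_2 = 1.303186 - (1.657031)/(8.478035) = 1.107736
s_2 = 1.107736: f = 0.213664, f' = 6.381160 → s_3 = 1.107736 - (0.213664)/(6.381160) = 1.074252

1.07425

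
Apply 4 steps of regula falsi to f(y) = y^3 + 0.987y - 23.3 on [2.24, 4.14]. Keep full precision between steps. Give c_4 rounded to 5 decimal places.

2.73109

f(2.240000) = -9.849696, f(4.140000) = 51.744124
step 1: c = 2.543836, f(c) = -4.327812 < 0 → new bracket [2.543836, 4.140000]
step 2: c = 2.667033, f(c) = -1.696857 < 0 → new bracket [2.667033, 4.140000]
step 3: c = 2.713803, f(c) = -0.635066 < 0 → new bracket [2.713803, 4.140000]
step 4: c = 2.731094, f(c) = -0.233512 < 0 → new bracket [2.731094, 4.140000]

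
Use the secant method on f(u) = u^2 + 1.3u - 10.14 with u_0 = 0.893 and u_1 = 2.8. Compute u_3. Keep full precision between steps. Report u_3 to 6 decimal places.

2.597938

Secant update: u_(k+1) = u_k − f(u_k)·(u_k − u_(k-1))/(f(u_k) − f(u_(k-1))).
f(u_0) = -8.181651, f(u_1) = 1.340000
u_2 = 2.800000 - (1.340000)·(2.800000 - 0.893000)/(1.340000 - (-8.181651)) = 2.531624; f(u_2) = -0.439767
u_3 = 2.531624 - (-0.439767)·(2.531624 - 2.800000)/(-0.439767 - (1.340000)) = 2.597938; f(u_3) = -0.013399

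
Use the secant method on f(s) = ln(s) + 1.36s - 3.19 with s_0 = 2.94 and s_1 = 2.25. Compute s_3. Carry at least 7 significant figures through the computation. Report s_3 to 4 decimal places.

1.8815

f(s_0) = 1.886810, f(s_1) = 0.680930
s_2 = 2.250000 - (0.680930)·(2.250000 - 2.940000)/(0.680930 - (1.886810)) = 1.860374; f(s_2) = -0.039114
s_3 = 1.860374 - (-0.039114)·(1.860374 - 2.250000)/(-0.039114 - (0.680930)) = 1.881539; f(s_3) = 0.000983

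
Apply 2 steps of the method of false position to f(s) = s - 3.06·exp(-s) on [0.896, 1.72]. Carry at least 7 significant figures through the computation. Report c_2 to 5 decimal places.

1.06121

False-position update: c = (a·f(b) − b·f(a))/(f(b) − f(a)); replace the endpoint whose sign matches f(c).
f(0.896000) = -0.353090, f(1.720000) = 1.172058
step 1: c = 1.086766, f(c) = 0.054610 > 0 → new bracket [0.896000, 1.086766]
step 2: c = 1.061213, f(c) = 0.002344 > 0 → new bracket [0.896000, 1.061213]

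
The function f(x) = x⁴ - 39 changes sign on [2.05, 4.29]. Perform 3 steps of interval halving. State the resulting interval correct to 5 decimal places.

f(2.050000) = -21.338994, f(4.290000) = 299.710897 (opposite signs)
step 1: m = 3.170000, f(m) = 61.980391 > 0 → root in [2.050000, 3.170000]
step 2: m = 2.610000, f(m) = 7.404706 > 0 → root in [2.050000, 2.610000]
step 3: m = 2.330000, f(m) = -9.527045 < 0 → root in [2.330000, 2.610000]

[2.33000, 2.61000]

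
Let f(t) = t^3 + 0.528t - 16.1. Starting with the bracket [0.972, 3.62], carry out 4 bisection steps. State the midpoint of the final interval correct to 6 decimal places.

f(0.972000) = -14.668454, f(3.620000) = 33.249288 (opposite signs)
step 1: m = 2.296000, f(m) = -2.784082 < 0 → root in [2.296000, 3.620000]
step 2: m = 2.958000, f(m) = 11.343626 > 0 → root in [2.296000, 2.958000]
step 3: m = 2.627000, f(m) = 3.416322 > 0 → root in [2.296000, 2.627000]
step 4: m = 2.461500, f(m) = 0.113857 > 0 → root in [2.296000, 2.461500]
Midpoint of [2.296000, 2.461500] = 2.378750

2.378750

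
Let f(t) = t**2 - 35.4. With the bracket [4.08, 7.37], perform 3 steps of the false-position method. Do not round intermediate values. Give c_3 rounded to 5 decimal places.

f(4.080000) = -18.753600, f(7.370000) = 18.916900
step 1: c = 5.717869, f(c) = -2.705974 < 0 → new bracket [5.717869, 7.370000]
step 2: c = 5.924623, f(c) = -0.298838 < 0 → new bracket [5.924623, 7.370000]
step 3: c = 5.947101, f(c) = -0.031984 < 0 → new bracket [5.947101, 7.370000]

5.94710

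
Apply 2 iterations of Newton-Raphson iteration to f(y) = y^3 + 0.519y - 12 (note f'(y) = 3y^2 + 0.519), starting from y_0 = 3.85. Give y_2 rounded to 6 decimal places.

Newton update: y ← y − f(y)/f'(y).
y_0 = 3.850000: f = 47.064775, f' = 44.986500 → y_1 = 3.850000 - (47.064775)/(44.986500) = 2.803802
y_1 = 2.803802: f = 11.496724, f' = 24.102921 → y_2 = 2.803802 - (11.496724)/(24.102921) = 2.326818

2.326818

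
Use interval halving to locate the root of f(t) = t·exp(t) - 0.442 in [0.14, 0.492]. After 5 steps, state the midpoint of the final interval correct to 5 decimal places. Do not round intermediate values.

0.32150

f(0.140000) = -0.280962, f(0.492000) = 0.362707 (opposite signs)
step 1: m = 0.316000, f(m) = -0.008565 < 0 → root in [0.316000, 0.492000]
step 2: m = 0.404000, f(m) = 0.163113 > 0 → root in [0.316000, 0.404000]
step 3: m = 0.360000, f(m) = 0.073999 > 0 → root in [0.316000, 0.360000]
step 4: m = 0.338000, f(m) = 0.031923 > 0 → root in [0.316000, 0.338000]
step 5: m = 0.327000, f(m) = 0.011484 > 0 → root in [0.316000, 0.327000]
Midpoint of [0.316000, 0.327000] = 0.321500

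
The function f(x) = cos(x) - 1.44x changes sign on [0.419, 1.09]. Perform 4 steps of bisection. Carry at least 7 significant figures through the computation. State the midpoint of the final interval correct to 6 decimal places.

f(0.419000) = 0.310136, f(1.090000) = -1.107115 (opposite signs)
step 1: m = 0.754500, f(m) = -0.357866 < 0 → root in [0.419000, 0.754500]
step 2: m = 0.586750, f(m) = -0.012176 < 0 → root in [0.419000, 0.586750]
step 3: m = 0.502875, f(m) = 0.152061 > 0 → root in [0.502875, 0.586750]
step 4: m = 0.544812, f(m) = 0.070694 > 0 → root in [0.544812, 0.586750]
Midpoint of [0.544812, 0.586750] = 0.565781

0.565781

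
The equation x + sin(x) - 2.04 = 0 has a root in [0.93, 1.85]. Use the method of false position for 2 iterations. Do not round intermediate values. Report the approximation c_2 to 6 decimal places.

1.137488

f(0.930000) = -0.308380, f(1.850000) = 0.771275
step 1: c = 1.192778, f(c) = 0.082176 > 0 → new bracket [0.930000, 1.192778]
step 2: c = 1.137488, f(c) = 0.005069 > 0 → new bracket [0.930000, 1.137488]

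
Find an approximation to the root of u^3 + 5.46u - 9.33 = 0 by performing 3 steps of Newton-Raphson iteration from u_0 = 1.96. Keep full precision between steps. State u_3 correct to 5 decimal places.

Newton update: u ← u − f(u)/f'(u).
f'(u) = 3u^2 + 5.46
u_0 = 1.960000: f = 8.901136, f' = 16.984800 → u_1 = 1.960000 - (8.901136)/(16.984800) = 1.435935
u_1 = 1.435935: f = 1.470975, f' = 11.645730 → u_2 = 1.435935 - (1.470975)/(11.645730) = 1.309625
u_2 = 1.309625: f = 0.066713, f' = 10.605352 → u_3 = 1.309625 - (0.066713)/(10.605352) = 1.303334

1.30333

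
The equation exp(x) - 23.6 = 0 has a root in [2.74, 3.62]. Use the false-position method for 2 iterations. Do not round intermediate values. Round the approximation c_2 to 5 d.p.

3.14095

False-position update: c = (a·f(b) − b·f(a))/(f(b) − f(a)); replace the endpoint whose sign matches f(c).
f(2.740000) = -8.113015, f(3.620000) = 13.737568
step 1: c = 3.066740, f(c) = -2.128216 < 0 → new bracket [3.066740, 3.620000]
step 2: c = 3.140953, f(c) = -0.474097 < 0 → new bracket [3.140953, 3.620000]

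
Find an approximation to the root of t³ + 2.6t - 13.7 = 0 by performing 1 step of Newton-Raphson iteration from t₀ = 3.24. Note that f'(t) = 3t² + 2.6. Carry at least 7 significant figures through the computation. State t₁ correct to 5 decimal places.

Newton update: t ← t − f(t)/f'(t).
t_0 = 3.240000: f = 28.736224, f' = 34.092800 → t_1 = 3.240000 - (28.736224)/(34.092800) = 2.397118

2.39712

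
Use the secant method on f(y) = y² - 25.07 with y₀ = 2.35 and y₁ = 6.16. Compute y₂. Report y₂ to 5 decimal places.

4.64700

f(y_0) = -19.547500, f(y_1) = 12.875600
y_2 = 6.160000 - (12.875600)·(6.160000 - 2.350000)/(12.875600 - (-19.547500)) = 4.647004; f(y_2) = -3.475358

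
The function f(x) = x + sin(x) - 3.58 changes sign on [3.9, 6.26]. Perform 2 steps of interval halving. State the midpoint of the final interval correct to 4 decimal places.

4.7850

f(3.900000) = -0.367766, f(6.260000) = 2.656817 (opposite signs)
step 1: m = 5.080000, f(m) = 0.566811 > 0 → root in [3.900000, 5.080000]
step 2: m = 4.490000, f(m) = -0.065373 < 0 → root in [4.490000, 5.080000]
Midpoint of [4.490000, 5.080000] = 4.785000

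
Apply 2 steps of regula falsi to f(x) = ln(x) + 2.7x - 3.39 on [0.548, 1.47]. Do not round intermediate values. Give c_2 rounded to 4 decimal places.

f(0.548000) = -2.511880, f(1.470000) = 0.964262
step 1: c = 1.214242, f(c) = 0.082575 > 0 → new bracket [0.548000, 1.214242]
step 2: c = 1.193038, f(c) = 0.007704 > 0 → new bracket [0.548000, 1.193038]

1.1930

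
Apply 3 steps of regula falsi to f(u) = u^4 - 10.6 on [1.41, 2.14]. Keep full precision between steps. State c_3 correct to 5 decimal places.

1.79777

f(1.410000) = -6.647458, f(2.140000) = 10.372736
step 1: c = 1.695111, f(c) = -2.343565 < 0 → new bracket [1.695111, 2.140000]
step 2: c = 1.777102, f(c) = -0.626451 < 0 → new bracket [1.777102, 2.140000]
step 3: c = 1.797771, f(c) = -0.154304 < 0 → new bracket [1.797771, 2.140000]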